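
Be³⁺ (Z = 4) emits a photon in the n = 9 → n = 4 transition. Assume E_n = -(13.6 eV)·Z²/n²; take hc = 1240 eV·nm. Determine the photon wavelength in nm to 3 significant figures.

114 nm

For Z = 4 the level energies scale as Z², so the effective Rydberg energy is 13.6 × 16 = 217.6 eV.
ΔE = 217.6 × (1/4² − 1/9²) = 217.6 × 0.05015 = 10.91 eV.
λ = hc/ΔE = 1240 / 10.91 = 114 nm.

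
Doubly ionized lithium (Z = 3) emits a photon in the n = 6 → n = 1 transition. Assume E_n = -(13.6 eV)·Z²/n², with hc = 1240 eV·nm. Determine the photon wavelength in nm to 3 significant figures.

10.4 nm

For Z = 3 the level energies scale as Z², so the effective Rydberg energy is 13.6 × 9 = 122.4 eV.
ΔE = 122.4 × (1/1² − 1/6²) = 122.4 × 0.9722 = 119.0 eV.
λ = hc/ΔE = 1240 / 119.0 = 10.4 nm.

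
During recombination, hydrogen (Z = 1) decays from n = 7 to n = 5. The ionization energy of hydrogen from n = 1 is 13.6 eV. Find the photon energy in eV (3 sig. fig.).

0.266 eV

E_7 = −13.60/49 = −0.2776 eV and E_5 = −13.60/25 = −0.5440 eV.
The photon energy is |E_7 − E_5| = 0.266 eV.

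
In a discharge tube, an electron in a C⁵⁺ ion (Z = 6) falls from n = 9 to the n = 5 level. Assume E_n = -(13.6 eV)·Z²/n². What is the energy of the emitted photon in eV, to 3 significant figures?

The Bohr energies scale as Z², so for Z = 6: E_n = −489.6/n² eV.
E_9 = −489.6/81 = −6.044 eV and E_5 = −489.6/25 = −19.58 eV.
The photon energy is |E_9 − E_5| = 13.5 eV.

13.5 eV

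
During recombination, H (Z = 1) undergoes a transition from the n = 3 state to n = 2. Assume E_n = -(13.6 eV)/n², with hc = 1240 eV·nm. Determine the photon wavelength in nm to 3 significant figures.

656 nm

ΔE = 13.60 × (1/2² − 1/3²) = 13.60 × 0.1389 = 1.889 eV.
λ = hc/ΔE = 1240 / 1.889 = 656 nm.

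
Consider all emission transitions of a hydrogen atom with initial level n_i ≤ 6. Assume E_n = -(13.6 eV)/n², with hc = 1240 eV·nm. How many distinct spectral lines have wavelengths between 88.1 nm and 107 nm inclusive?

4

Enumerate all n_i → n_f pairs with 1 ≤ n_f < n_i ≤ 6 and compute λ = 1240 / [13.6·1·(1/n_f² − 1/n_i²)].
Lines falling in [88.1, 107] nm: 6→1 (93.78 nm), 5→1 (94.98 nm), 4→1 (97.25 nm), 3→1 (102.6 nm).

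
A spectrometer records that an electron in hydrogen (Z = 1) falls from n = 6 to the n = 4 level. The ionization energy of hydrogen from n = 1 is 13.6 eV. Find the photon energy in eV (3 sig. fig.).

0.472 eV

E_6 = −13.60/36 = −0.3778 eV and E_4 = −13.60/16 = −0.8500 eV.
The photon energy is |E_6 − E_4| = 0.472 eV.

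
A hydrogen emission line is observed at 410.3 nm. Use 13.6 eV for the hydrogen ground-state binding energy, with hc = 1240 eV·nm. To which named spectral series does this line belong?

Balmer

ΔE = 1240/410.3 = 3.022 eV.
This matches 13.6 × (1/2² − 1/6²), so n_f = 2: the Balmer series.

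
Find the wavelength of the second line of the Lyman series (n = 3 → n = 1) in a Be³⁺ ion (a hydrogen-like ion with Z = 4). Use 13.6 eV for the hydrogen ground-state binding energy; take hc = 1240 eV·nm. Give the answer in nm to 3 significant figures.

6.41 nm

The Lyman series terminates on n_f = 1; the second line has n_i = 1+2 = 3.
ΔE = 217.6 × (1/1² − 1/3²) = 193.4 eV.
λ = 1240 / 193.4 = 6.41 nm.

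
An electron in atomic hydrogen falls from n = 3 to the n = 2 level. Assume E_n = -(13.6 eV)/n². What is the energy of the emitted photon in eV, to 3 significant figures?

E_3 = −13.60/9 = −1.511 eV and E_2 = −13.60/4 = −3.400 eV.
The photon energy is |E_3 − E_2| = 1.89 eV.

1.89 eV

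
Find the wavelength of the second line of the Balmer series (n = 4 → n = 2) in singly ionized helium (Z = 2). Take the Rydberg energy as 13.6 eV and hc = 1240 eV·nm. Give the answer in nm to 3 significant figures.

122 nm

The Balmer series terminates on n_f = 2; the second line has n_i = 2+2 = 4.
ΔE = 54.40 × (1/2² − 1/4²) = 10.20 eV.
λ = 1240 / 10.20 = 122 nm.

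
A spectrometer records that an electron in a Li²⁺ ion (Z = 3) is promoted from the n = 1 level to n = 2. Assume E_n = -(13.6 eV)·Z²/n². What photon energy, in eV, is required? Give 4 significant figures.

The Bohr energies scale as Z², so for Z = 3: E_n = −122.4/n² eV.
E_2 = −122.4/4 = −30.60 eV and E_1 = −122.4/1 = −122.4 eV.
The photon energy is |E_2 − E_1| = 91.80 eV.

91.80 eV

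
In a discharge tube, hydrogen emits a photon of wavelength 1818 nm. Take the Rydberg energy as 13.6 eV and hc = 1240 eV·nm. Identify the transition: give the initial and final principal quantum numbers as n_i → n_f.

The photon energy is ΔE = hc/λ = 1240 / 1818 = 0.6821 eV.
With Z = 1, ΔE = 13.60 × (1/n_f² − 1/n_i²), so 1/n_f² − 1/n_i² = 0.05015.
Trying n_f = 4 gives 1/n_i² = 0.01235, i.e. n_i ≈ 9; this pair matches.

n_i = 9, n_f = 4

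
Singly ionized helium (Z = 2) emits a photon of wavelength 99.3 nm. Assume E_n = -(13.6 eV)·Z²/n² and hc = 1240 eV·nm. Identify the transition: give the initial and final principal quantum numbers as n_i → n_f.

n_i = 7, n_f = 2

The photon energy is ΔE = hc/λ = 1240 / 99.3 = 12.49 eV.
With Z = 2, ΔE = 54.40 × (1/n_f² − 1/n_i²), so 1/n_f² − 1/n_i² = 0.2295.
Trying n_f = 2 gives 1/n_i² = 0.02045, i.e. n_i ≈ 7; this pair matches.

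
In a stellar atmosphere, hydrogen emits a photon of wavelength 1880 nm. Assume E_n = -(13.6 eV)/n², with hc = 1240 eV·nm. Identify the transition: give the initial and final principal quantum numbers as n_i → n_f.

n_i = 4, n_f = 3

The photon energy is ΔE = hc/λ = 1240 / 1880 = 0.6596 eV.
With Z = 1, ΔE = 13.60 × (1/n_f² − 1/n_i²), so 1/n_f² − 1/n_i² = 0.04850.
Trying n_f = 3 gives 1/n_i² = 0.06261, i.e. n_i ≈ 4; this pair matches.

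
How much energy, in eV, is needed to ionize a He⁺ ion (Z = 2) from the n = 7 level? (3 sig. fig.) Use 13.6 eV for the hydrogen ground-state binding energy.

1.11 eV

E_n = −13.6 Z²/n² = −54.40/n² eV for Z = 2.
E_7 = −54.40/49 = −1.11 eV, so ionization (to E = 0) requires 1.11 eV.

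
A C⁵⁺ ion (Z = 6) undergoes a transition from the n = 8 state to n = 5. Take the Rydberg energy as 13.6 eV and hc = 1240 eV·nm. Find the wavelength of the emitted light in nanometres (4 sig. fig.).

For Z = 6 the level energies scale as Z², so the effective Rydberg energy is 13.6 × 36 = 489.6 eV.
ΔE = 489.6 × (1/5² − 1/8²) = 489.6 × 0.02438 = 11.93 eV.
λ = hc/ΔE = 1240 / 11.93 = 103.9 nm.

103.9 nm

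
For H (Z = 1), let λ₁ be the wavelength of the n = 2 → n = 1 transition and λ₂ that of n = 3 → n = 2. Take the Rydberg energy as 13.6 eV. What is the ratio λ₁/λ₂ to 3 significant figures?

λ ∝ 1/ΔE ∝ 1/(1/n_f² − 1/n_i²), and the Z² and hc factors cancel in the ratio.
λ₁/λ₂ = (1/2² − 1/3²)/(1/1² − 1/2²) = 0.1389/0.7500 = 0.185.

0.185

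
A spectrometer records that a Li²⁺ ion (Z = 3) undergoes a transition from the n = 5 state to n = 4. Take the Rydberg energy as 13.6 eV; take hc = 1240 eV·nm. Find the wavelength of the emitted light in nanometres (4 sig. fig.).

450.3 nm

For Z = 3 the level energies scale as Z², so the effective Rydberg energy is 13.6 × 9 = 122.4 eV.
ΔE = 122.4 × (1/4² − 1/5²) = 122.4 × 0.02250 = 2.754 eV.
λ = hc/ΔE = 1240 / 2.754 = 450.3 nm.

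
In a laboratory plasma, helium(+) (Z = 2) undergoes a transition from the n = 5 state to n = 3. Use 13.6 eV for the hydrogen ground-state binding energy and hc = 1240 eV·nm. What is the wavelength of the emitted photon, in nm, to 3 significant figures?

321 nm

For Z = 2 the level energies scale as Z², so the effective Rydberg energy is 13.6 × 4 = 54.40 eV.
ΔE = 54.40 × (1/3² − 1/5²) = 54.40 × 0.07111 = 3.868 eV.
λ = hc/ΔE = 1240 / 3.868 = 321 nm.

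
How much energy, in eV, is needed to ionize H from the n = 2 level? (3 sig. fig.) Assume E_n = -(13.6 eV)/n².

3.40 eV

E_2 = −13.60/4 = −3.40 eV, so ionization (to E = 0) requires 3.40 eV.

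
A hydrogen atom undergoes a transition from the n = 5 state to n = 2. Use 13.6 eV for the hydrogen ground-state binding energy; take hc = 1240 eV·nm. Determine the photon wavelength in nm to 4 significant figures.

434.2 nm

ΔE = 13.60 × (1/2² − 1/5²) = 13.60 × 0.2100 = 2.856 eV.
λ = hc/ΔE = 1240 / 2.856 = 434.2 nm.
This line belongs to the Balmer series.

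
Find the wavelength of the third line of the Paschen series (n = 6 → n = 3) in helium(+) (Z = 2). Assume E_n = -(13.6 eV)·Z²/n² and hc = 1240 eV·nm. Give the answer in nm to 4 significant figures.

273.5 nm

The Paschen series terminates on n_f = 3; the third line has n_i = 3+3 = 6.
ΔE = 54.40 × (1/3² − 1/6²) = 4.533 eV.
λ = 1240 / 4.533 = 273.5 nm.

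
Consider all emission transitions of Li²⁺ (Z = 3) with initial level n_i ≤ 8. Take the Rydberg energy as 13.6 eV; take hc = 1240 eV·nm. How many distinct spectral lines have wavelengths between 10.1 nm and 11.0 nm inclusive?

5

Enumerate all n_i → n_f pairs with 1 ≤ n_f < n_i ≤ 8 and compute λ = 1240 / [13.6·9·(1/n_f² − 1/n_i²)].
Lines falling in [10.1, 11.0] nm: 8→1 (10.29 nm), 7→1 (10.34 nm), 6→1 (10.42 nm), 5→1 (10.55 nm), 4→1 (10.81 nm).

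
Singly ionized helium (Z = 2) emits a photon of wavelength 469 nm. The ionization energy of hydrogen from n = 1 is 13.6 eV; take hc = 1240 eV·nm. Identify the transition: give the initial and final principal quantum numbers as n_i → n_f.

The photon energy is ΔE = hc/λ = 1240 / 469 = 2.644 eV.
With Z = 2, ΔE = 54.40 × (1/n_f² − 1/n_i²), so 1/n_f² − 1/n_i² = 0.04860.
Trying n_f = 3 gives 1/n_i² = 0.06251, i.e. n_i ≈ 4; this pair matches.

n_i = 4, n_f = 3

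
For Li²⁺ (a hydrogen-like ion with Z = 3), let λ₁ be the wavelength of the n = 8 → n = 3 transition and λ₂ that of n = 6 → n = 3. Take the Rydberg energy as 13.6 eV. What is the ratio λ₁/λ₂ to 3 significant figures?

0.873

λ ∝ 1/ΔE ∝ 1/(1/n_f² − 1/n_i²), and the Z² and hc factors cancel in the ratio.
λ₁/λ₂ = (1/3² − 1/6²)/(1/3² − 1/8²) = 0.08333/0.09549 = 0.873.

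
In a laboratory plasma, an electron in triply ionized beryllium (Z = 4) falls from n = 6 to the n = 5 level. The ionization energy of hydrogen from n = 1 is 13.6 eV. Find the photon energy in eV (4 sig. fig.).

2.660 eV

The Bohr energies scale as Z², so for Z = 4: E_n = −217.6/n² eV.
E_6 = −217.6/36 = −6.044 eV and E_5 = −217.6/25 = −8.704 eV.
The photon energy is |E_6 − E_5| = 2.660 eV.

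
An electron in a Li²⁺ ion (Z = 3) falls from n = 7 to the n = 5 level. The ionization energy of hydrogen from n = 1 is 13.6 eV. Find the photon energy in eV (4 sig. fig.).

The Bohr energies scale as Z², so for Z = 3: E_n = −122.4/n² eV.
E_7 = −122.4/49 = −2.498 eV and E_5 = −122.4/25 = −4.896 eV.
The photon energy is |E_7 − E_5| = 2.398 eV.

2.398 eV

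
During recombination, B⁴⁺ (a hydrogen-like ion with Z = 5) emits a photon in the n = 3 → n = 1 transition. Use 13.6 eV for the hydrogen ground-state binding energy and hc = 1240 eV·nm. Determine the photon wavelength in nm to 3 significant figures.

4.10 nm

For Z = 5 the level energies scale as Z², so the effective Rydberg energy is 13.6 × 25 = 340.0 eV.
ΔE = 340.0 × (1/1² − 1/3²) = 340.0 × 0.8889 = 302.2 eV.
λ = hc/ΔE = 1240 / 302.2 = 4.10 nm.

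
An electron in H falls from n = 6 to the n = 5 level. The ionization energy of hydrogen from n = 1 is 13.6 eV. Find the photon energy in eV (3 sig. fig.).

0.166 eV

E_6 = −13.60/36 = −0.3778 eV and E_5 = −13.60/25 = −0.5440 eV.
The photon energy is |E_6 − E_5| = 0.166 eV.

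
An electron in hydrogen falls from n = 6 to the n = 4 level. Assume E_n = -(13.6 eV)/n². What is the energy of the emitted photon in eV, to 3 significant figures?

E_6 = −13.60/36 = −0.3778 eV and E_4 = −13.60/16 = −0.8500 eV.
The photon energy is |E_6 − E_4| = 0.472 eV.

0.472 eV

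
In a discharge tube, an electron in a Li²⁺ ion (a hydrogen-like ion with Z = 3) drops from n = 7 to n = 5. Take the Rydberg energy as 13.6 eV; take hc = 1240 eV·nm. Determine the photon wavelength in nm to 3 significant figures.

For Z = 3 the level energies scale as Z², so the effective Rydberg energy is 13.6 × 9 = 122.4 eV.
ΔE = 122.4 × (1/5² − 1/7²) = 122.4 × 0.01959 = 2.398 eV.
λ = hc/ΔE = 1240 / 2.398 = 517 nm.

517 nm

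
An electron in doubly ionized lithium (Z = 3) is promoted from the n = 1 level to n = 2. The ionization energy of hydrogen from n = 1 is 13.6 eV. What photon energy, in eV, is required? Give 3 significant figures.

91.8 eV

The Bohr energies scale as Z², so for Z = 3: E_n = −122.4/n² eV.
E_2 = −122.4/4 = −30.60 eV and E_1 = −122.4/1 = −122.4 eV.
The photon energy is |E_2 − E_1| = 91.8 eV.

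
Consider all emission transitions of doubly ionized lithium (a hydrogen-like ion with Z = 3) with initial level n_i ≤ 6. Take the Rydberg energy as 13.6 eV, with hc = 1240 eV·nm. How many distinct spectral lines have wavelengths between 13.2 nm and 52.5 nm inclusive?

Enumerate all n_i → n_f pairs with 1 ≤ n_f < n_i ≤ 6 and compute λ = 1240 / [13.6·9·(1/n_f² − 1/n_i²)].
Lines falling in [13.2, 52.5] nm: 2→1 (13.51 nm), 6→2 (45.59 nm), 5→2 (48.24 nm).

3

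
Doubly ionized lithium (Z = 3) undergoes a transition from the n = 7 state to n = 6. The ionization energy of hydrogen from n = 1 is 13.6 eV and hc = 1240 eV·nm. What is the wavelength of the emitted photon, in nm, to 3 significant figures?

1370 nm

For Z = 3 the level energies scale as Z², so the effective Rydberg energy is 13.6 × 9 = 122.4 eV.
ΔE = 122.4 × (1/6² − 1/7²) = 122.4 × 0.007370 = 0.9020 eV.
λ = hc/ΔE = 1240 / 0.9020 = 1370 nm.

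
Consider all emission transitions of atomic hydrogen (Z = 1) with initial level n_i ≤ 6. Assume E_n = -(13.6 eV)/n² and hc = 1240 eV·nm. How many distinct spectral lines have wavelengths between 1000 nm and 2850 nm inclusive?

Enumerate all n_i → n_f pairs with 1 ≤ n_f < n_i ≤ 6 and compute λ = 1240 / [13.6·1·(1/n_f² − 1/n_i²)].
Lines falling in [1000, 2850] nm: 6→3 (1094 nm), 5→3 (1282 nm), 4→3 (1876 nm), 6→4 (2626 nm).

4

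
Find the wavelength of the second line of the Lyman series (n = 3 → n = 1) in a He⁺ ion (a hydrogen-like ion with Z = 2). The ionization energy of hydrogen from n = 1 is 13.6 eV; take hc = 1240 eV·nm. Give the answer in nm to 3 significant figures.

25.6 nm

The Lyman series terminates on n_f = 1; the second line has n_i = 1+2 = 3.
ΔE = 54.40 × (1/1² − 1/3²) = 48.36 eV.
λ = 1240 / 48.36 = 25.6 nm.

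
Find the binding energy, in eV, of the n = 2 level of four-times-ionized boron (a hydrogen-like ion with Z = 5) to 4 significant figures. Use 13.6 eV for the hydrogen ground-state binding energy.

85.00 eV

E_n = −13.6 Z²/n² = −340.0/n² eV for Z = 5.
E_2 = −340.0/4 = −85.00 eV, so ionization (to E = 0) requires 85.00 eV.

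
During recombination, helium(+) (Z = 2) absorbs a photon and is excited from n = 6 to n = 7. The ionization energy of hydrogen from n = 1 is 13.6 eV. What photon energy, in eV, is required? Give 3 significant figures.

The Bohr energies scale as Z², so for Z = 2: E_n = −54.40/n² eV.
E_7 = −54.40/49 = −1.110 eV and E_6 = −54.40/36 = −1.511 eV.
The photon energy is |E_7 − E_6| = 0.401 eV.

0.401 eV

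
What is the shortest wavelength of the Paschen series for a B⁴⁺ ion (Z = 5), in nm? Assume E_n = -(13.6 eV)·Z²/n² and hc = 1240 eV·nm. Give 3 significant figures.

32.8 nm

The Paschen series has lower level n_f = 3; the series limit corresponds to n_i → ∞.
ΔE_max = 13.6 × 25 / 3² = 37.78 eV.
λ_min = 1240 / 37.78 = 32.8 nm.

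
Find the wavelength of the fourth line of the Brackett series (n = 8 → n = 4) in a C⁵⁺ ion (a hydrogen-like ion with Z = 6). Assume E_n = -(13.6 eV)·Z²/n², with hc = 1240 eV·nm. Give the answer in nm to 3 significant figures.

The Brackett series terminates on n_f = 4; the fourth line has n_i = 4+4 = 8.
ΔE = 489.6 × (1/4² − 1/8²) = 22.95 eV.
λ = 1240 / 22.95 = 54.0 nm.

54.0 nm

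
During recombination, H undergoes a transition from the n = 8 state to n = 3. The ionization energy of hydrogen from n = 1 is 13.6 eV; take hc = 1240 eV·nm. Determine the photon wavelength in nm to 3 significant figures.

955 nm

ΔE = 13.60 × (1/3² − 1/8²) = 13.60 × 0.09549 = 1.299 eV.
λ = hc/ΔE = 1240 / 1.299 = 955 nm.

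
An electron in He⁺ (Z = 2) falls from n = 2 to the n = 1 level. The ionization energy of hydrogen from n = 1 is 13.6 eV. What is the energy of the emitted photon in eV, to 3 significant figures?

40.8 eV

The Bohr energies scale as Z², so for Z = 2: E_n = −54.40/n² eV.
E_2 = −54.40/4 = −13.60 eV and E_1 = −54.40/1 = −54.40 eV.
The photon energy is |E_2 − E_1| = 40.8 eV.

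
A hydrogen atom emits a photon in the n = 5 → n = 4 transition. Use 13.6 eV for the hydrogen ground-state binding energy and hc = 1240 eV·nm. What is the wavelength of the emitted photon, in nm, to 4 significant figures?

4052 nm

ΔE = 13.60 × (1/4² − 1/5²) = 13.60 × 0.02250 = 0.3060 eV.
λ = hc/ΔE = 1240 / 0.3060 = 4052 nm.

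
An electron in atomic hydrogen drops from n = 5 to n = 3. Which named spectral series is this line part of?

The series is set by the lower level: n_f = 3 is the Paschen series.

Paschen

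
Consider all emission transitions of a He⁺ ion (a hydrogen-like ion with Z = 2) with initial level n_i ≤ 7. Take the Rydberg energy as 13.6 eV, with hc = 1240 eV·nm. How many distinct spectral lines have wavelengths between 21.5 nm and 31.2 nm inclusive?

Enumerate all n_i → n_f pairs with 1 ≤ n_f < n_i ≤ 7 and compute λ = 1240 / [13.6·4·(1/n_f² − 1/n_i²)].
Lines falling in [21.5, 31.2] nm: 7→1 (23.27 nm), 6→1 (23.45 nm), 5→1 (23.74 nm), 4→1 (24.31 nm), 3→1 (25.64 nm), 2→1 (30.39 nm).

6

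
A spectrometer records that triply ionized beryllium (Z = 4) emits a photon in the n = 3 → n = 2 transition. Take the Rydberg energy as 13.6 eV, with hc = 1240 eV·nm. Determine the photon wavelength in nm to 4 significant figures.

For Z = 4 the level energies scale as Z², so the effective Rydberg energy is 13.6 × 16 = 217.6 eV.
ΔE = 217.6 × (1/2² − 1/3²) = 217.6 × 0.1389 = 30.22 eV.
λ = hc/ΔE = 1240 / 30.22 = 41.03 nm.

41.03 nm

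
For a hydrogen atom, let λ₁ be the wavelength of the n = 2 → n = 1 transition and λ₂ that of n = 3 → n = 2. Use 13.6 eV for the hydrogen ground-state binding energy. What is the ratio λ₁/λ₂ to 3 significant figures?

0.185

λ ∝ 1/ΔE ∝ 1/(1/n_f² − 1/n_i²), and the Z² and hc factors cancel in the ratio.
λ₁/λ₂ = (1/2² − 1/3²)/(1/1² − 1/2²) = 0.1389/0.7500 = 0.185.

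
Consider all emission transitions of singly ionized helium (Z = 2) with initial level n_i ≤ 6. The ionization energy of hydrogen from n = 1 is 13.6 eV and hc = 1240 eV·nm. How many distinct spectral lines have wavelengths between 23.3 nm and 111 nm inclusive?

7

Enumerate all n_i → n_f pairs with 1 ≤ n_f < n_i ≤ 6 and compute λ = 1240 / [13.6·4·(1/n_f² − 1/n_i²)].
Lines falling in [23.3, 111] nm: 6→1 (23.45 nm), 5→1 (23.74 nm), 4→1 (24.31 nm), 3→1 (25.64 nm), 2→1 (30.39 nm), 6→2 (102.6 nm), 5→2 (108.5 nm).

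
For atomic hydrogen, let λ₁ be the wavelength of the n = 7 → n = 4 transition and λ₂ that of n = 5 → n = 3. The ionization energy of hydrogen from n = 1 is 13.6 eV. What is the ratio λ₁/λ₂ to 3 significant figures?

λ ∝ 1/ΔE ∝ 1/(1/n_f² − 1/n_i²), and the Z² and hc factors cancel in the ratio.
λ₁/λ₂ = (1/3² − 1/5²)/(1/4² − 1/7²) = 0.07111/0.04209 = 1.69.

1.69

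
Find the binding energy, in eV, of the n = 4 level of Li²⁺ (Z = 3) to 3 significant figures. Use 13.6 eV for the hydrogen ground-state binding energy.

7.65 eV

E_n = −13.6 Z²/n² = −122.4/n² eV for Z = 3.
E_4 = −122.4/16 = −7.65 eV, so ionization (to E = 0) requires 7.65 eV.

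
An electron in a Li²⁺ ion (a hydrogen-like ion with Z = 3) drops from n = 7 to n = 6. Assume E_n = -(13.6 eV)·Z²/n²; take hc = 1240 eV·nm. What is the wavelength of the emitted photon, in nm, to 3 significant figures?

For Z = 3 the level energies scale as Z², so the effective Rydberg energy is 13.6 × 9 = 122.4 eV.
ΔE = 122.4 × (1/6² − 1/7²) = 122.4 × 0.007370 = 0.9020 eV.
λ = hc/ΔE = 1240 / 0.9020 = 1370 nm.

1370 nm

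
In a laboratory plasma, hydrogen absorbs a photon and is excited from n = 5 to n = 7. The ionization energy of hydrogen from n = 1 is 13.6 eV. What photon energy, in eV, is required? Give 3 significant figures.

0.266 eV

E_7 = −13.60/49 = −0.2776 eV and E_5 = −13.60/25 = −0.5440 eV.
The photon energy is |E_7 − E_5| = 0.266 eV.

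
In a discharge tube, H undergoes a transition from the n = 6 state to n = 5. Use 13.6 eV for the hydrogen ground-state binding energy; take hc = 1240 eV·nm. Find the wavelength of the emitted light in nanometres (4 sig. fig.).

7460 nm

ΔE = 13.60 × (1/5² − 1/6²) = 13.60 × 0.01222 = 0.1662 eV.
λ = hc/ΔE = 1240 / 0.1662 = 7460 nm.
This line belongs to the Pfund series.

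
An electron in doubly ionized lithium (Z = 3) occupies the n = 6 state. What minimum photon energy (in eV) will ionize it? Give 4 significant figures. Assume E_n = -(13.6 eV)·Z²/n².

3.400 eV

E_n = −13.6 Z²/n² = −122.4/n² eV for Z = 3.
E_6 = −122.4/36 = −3.400 eV, so ionization (to E = 0) requires 3.400 eV.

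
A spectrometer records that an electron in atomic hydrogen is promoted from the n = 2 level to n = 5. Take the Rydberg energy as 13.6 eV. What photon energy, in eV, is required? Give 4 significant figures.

E_5 = −13.60/25 = −0.5440 eV and E_2 = −13.60/4 = −3.400 eV.
The photon energy is |E_5 − E_2| = 2.856 eV.

2.856 eV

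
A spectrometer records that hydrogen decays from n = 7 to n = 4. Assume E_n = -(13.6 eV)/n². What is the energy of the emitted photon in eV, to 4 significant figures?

0.5724 eV

E_7 = −13.60/49 = −0.2776 eV and E_4 = −13.60/16 = −0.8500 eV.
The photon energy is |E_7 − E_4| = 0.5724 eV.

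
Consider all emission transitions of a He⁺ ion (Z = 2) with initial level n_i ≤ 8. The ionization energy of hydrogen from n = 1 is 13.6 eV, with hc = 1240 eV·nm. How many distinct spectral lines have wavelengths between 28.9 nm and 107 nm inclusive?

Enumerate all n_i → n_f pairs with 1 ≤ n_f < n_i ≤ 8 and compute λ = 1240 / [13.6·4·(1/n_f² − 1/n_i²)].
Lines falling in [28.9, 107] nm: 2→1 (30.39 nm), 8→2 (97.25 nm), 7→2 (99.28 nm), 6→2 (102.6 nm).

4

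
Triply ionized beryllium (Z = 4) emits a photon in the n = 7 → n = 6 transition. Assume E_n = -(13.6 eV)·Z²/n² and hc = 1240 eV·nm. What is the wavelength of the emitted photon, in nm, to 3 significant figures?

For Z = 4 the level energies scale as Z², so the effective Rydberg energy is 13.6 × 16 = 217.6 eV.
ΔE = 217.6 × (1/6² − 1/7²) = 217.6 × 0.007370 = 1.604 eV.
λ = hc/ΔE = 1240 / 1.604 = 773 nm.

773 nm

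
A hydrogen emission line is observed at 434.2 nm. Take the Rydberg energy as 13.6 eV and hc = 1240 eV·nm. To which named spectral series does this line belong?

ΔE = 1240/434.2 = 2.856 eV.
This matches 13.6 × (1/2² − 1/5²), so n_f = 2: the Balmer series.

Balmer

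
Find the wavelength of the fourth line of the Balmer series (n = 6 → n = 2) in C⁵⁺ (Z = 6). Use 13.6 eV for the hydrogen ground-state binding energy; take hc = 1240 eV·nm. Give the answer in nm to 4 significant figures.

The Balmer series terminates on n_f = 2; the fourth line has n_i = 2+4 = 6.
ΔE = 489.6 × (1/2² − 1/6²) = 108.8 eV.
λ = 1240 / 108.8 = 11.40 nm.

11.40 nm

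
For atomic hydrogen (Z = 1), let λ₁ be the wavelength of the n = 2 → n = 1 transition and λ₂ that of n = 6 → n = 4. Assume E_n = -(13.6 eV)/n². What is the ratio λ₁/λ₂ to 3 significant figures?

λ ∝ 1/ΔE ∝ 1/(1/n_f² − 1/n_i²), and the Z² and hc factors cancel in the ratio.
λ₁/λ₂ = (1/4² − 1/6²)/(1/1² − 1/2²) = 0.03472/0.7500 = 0.0463.

0.0463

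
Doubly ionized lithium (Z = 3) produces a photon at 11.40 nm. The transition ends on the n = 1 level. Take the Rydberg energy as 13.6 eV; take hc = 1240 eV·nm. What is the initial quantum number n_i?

The photon energy is ΔE = hc/λ = 1240 / 11.40 = 108.8 eV.
With Z = 3, ΔE = 122.4 × (1/n_f² − 1/n_i²), so 1/n_f² − 1/n_i² = 0.8887.
With n_f = 1: 1/n_i² = 1/1 − 0.8887 = 0.1113, so n_i ≈ 3.00.

n_i = 3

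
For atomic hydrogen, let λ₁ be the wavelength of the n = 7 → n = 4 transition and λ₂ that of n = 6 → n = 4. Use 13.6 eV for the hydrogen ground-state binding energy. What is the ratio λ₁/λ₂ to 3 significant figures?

λ ∝ 1/ΔE ∝ 1/(1/n_f² − 1/n_i²), and the Z² and hc factors cancel in the ratio.
λ₁/λ₂ = (1/4² − 1/6²)/(1/4² − 1/7²) = 0.03472/0.04209 = 0.825.

0.825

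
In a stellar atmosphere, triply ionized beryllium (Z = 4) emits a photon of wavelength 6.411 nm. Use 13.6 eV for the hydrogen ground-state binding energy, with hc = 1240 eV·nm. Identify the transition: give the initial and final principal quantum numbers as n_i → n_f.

The photon energy is ΔE = hc/λ = 1240 / 6.411 = 193.4 eV.
With Z = 4, ΔE = 217.6 × (1/n_f² − 1/n_i²), so 1/n_f² − 1/n_i² = 0.8889.
Trying n_f = 1 gives 1/n_i² = 0.1111, i.e. n_i ≈ 3; this pair matches.

n_i = 3, n_f = 1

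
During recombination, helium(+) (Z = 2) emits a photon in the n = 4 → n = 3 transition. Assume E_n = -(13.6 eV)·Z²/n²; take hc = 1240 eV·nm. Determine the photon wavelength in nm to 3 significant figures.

469 nm

For Z = 2 the level energies scale as Z², so the effective Rydberg energy is 13.6 × 4 = 54.40 eV.
ΔE = 54.40 × (1/3² − 1/4²) = 54.40 × 0.04861 = 2.644 eV.
λ = hc/ΔE = 1240 / 2.644 = 469 nm.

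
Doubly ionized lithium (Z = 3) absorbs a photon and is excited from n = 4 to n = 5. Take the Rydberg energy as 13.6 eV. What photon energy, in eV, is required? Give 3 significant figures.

The Bohr energies scale as Z², so for Z = 3: E_n = −122.4/n² eV.
E_5 = −122.4/25 = −4.896 eV and E_4 = −122.4/16 = −7.650 eV.
The photon energy is |E_5 − E_4| = 2.75 eV.

2.75 eV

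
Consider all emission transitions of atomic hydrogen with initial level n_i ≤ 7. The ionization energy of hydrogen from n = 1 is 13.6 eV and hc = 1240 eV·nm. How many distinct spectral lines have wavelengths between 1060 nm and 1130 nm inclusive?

1

Enumerate all n_i → n_f pairs with 1 ≤ n_f < n_i ≤ 7 and compute λ = 1240 / [13.6·1·(1/n_f² − 1/n_i²)].
Lines falling in [1060, 1130] nm: 6→3 (1094 nm).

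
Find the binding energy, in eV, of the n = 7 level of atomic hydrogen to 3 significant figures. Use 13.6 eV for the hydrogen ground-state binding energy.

E_7 = −13.60/49 = −0.278 eV, so ionization (to E = 0) requires 0.278 eV.

0.278 eV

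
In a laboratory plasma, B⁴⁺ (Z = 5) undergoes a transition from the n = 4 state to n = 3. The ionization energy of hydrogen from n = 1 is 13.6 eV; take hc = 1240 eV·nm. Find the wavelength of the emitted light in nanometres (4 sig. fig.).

75.03 nm

For Z = 5 the level energies scale as Z², so the effective Rydberg energy is 13.6 × 25 = 340.0 eV.
ΔE = 340.0 × (1/3² − 1/4²) = 340.0 × 0.04861 = 16.53 eV.
λ = hc/ΔE = 1240 / 16.53 = 75.03 nm.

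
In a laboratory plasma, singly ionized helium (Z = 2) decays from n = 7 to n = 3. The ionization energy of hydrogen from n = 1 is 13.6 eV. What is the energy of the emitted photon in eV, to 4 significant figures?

4.934 eV

The Bohr energies scale as Z², so for Z = 2: E_n = −54.40/n² eV.
E_7 = −54.40/49 = −1.110 eV and E_3 = −54.40/9 = −6.044 eV.
The photon energy is |E_7 − E_3| = 4.934 eV.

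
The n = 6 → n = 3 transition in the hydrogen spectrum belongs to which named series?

Paschen

The series is set by the lower level: n_f = 3 is the Paschen series.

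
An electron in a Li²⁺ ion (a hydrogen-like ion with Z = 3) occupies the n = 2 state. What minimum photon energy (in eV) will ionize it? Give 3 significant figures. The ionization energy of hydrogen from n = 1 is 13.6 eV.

30.6 eV

E_n = −13.6 Z²/n² = −122.4/n² eV for Z = 3.
E_2 = −122.4/4 = −30.6 eV, so ionization (to E = 0) requires 30.6 eV.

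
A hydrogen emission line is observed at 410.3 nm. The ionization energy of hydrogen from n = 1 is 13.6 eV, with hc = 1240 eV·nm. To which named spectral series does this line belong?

Balmer

ΔE = 1240/410.3 = 3.022 eV.
This matches 13.6 × (1/2² − 1/6²), so n_f = 2: the Balmer series.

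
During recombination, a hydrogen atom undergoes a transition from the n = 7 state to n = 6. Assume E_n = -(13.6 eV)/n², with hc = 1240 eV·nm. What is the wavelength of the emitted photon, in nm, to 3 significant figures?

12400 nm

ΔE = 13.60 × (1/6² − 1/7²) = 13.60 × 0.007370 = 0.1002 eV.
λ = hc/ΔE = 1240 / 0.1002 = 12400 nm.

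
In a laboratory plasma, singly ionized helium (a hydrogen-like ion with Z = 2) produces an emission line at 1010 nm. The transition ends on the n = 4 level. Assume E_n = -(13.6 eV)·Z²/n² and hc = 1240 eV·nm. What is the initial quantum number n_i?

n_i = 5

The photon energy is ΔE = hc/λ = 1240 / 1010 = 1.228 eV.
With Z = 2, ΔE = 54.40 × (1/n_f² − 1/n_i²), so 1/n_f² − 1/n_i² = 0.02257.
With n_f = 4: 1/n_i² = 1/16 − 0.02257 = 0.03993, so n_i ≈ 5.00.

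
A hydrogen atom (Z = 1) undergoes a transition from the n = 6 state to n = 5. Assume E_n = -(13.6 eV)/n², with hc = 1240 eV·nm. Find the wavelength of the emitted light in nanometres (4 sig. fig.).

7460 nm

ΔE = 13.60 × (1/5² − 1/6²) = 13.60 × 0.01222 = 0.1662 eV.
λ = hc/ΔE = 1240 / 0.1662 = 7460 nm.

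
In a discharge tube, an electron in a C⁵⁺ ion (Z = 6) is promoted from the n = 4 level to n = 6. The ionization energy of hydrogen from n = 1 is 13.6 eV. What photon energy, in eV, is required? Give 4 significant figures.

The Bohr energies scale as Z², so for Z = 6: E_n = −489.6/n² eV.
E_6 = −489.6/36 = −13.60 eV and E_4 = −489.6/16 = −30.60 eV.
The photon energy is |E_6 − E_4| = 17.00 eV.

17.00 eV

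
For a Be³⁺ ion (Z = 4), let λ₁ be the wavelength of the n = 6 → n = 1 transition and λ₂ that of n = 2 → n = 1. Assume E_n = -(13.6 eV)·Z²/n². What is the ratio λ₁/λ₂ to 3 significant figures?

λ ∝ 1/ΔE ∝ 1/(1/n_f² − 1/n_i²), and the Z² and hc factors cancel in the ratio.
λ₁/λ₂ = (1/1² − 1/2²)/(1/1² − 1/6²) = 0.7500/0.9722 = 0.771.

0.771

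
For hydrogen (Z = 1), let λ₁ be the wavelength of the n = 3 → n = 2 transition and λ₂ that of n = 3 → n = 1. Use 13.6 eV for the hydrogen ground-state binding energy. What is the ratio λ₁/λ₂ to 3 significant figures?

6.40

λ ∝ 1/ΔE ∝ 1/(1/n_f² − 1/n_i²), and the Z² and hc factors cancel in the ratio.
λ₁/λ₂ = (1/1² − 1/3²)/(1/2² − 1/3²) = 0.8889/0.1389 = 6.40.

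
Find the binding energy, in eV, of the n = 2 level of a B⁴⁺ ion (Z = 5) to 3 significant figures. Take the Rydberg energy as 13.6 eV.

E_n = −13.6 Z²/n² = −340.0/n² eV for Z = 5.
E_2 = −340.0/4 = −85.0 eV, so ionization (to E = 0) requires 85.0 eV.

85.0 eV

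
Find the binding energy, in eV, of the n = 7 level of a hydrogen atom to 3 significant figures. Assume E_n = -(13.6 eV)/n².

E_7 = −13.60/49 = −0.278 eV, so ionization (to E = 0) requires 0.278 eV.

0.278 eV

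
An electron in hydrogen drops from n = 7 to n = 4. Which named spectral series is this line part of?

The series is set by the lower level: n_f = 4 is the Brackett series.

Brackett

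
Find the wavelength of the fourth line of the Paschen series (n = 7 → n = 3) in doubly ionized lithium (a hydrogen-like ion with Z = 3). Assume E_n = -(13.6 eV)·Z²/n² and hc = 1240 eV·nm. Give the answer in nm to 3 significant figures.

112 nm

The Paschen series terminates on n_f = 3; the fourth line has n_i = 3+4 = 7.
ΔE = 122.4 × (1/3² − 1/7²) = 11.10 eV.
λ = 1240 / 11.10 = 112 nm.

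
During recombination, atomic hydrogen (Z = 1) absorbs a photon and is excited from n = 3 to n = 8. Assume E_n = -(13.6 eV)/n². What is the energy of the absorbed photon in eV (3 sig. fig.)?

E_8 = −13.60/64 = −0.2125 eV and E_3 = −13.60/9 = −1.511 eV.
The photon energy is |E_8 − E_3| = 1.30 eV.

1.30 eV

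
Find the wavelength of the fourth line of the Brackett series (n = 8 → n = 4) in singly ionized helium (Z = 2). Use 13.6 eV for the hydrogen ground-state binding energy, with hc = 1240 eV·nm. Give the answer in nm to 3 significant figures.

486 nm

The Brackett series terminates on n_f = 4; the fourth line has n_i = 4+4 = 8.
ΔE = 54.40 × (1/4² − 1/8²) = 2.550 eV.
λ = 1240 / 2.550 = 486 nm.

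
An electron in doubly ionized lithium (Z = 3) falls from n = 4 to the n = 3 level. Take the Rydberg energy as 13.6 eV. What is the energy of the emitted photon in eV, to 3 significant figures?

The Bohr energies scale as Z², so for Z = 3: E_n = −122.4/n² eV.
E_4 = −122.4/16 = −7.650 eV and E_3 = −122.4/9 = −13.60 eV.
The photon energy is |E_4 − E_3| = 5.95 eV.

5.95 eV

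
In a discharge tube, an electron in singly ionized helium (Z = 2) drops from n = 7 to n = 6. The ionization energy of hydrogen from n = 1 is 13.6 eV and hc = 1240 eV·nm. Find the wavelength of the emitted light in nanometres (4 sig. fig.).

For Z = 2 the level energies scale as Z², so the effective Rydberg energy is 13.6 × 4 = 54.40 eV.
ΔE = 54.40 × (1/6² − 1/7²) = 54.40 × 0.007370 = 0.4009 eV.
λ = hc/ΔE = 1240 / 0.4009 = 3093 nm.

3093 nm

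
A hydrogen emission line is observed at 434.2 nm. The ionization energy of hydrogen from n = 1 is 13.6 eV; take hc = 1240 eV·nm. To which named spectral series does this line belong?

ΔE = 1240/434.2 = 2.856 eV.
This matches 13.6 × (1/2² − 1/5²), so n_f = 2: the Balmer series.

Balmer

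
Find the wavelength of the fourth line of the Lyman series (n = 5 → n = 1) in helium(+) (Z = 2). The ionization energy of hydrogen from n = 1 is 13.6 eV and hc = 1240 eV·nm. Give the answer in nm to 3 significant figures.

The Lyman series terminates on n_f = 1; the fourth line has n_i = 1+4 = 5.
ΔE = 54.40 × (1/1² − 1/5²) = 52.22 eV.
λ = 1240 / 52.22 = 23.7 nm.

23.7 nm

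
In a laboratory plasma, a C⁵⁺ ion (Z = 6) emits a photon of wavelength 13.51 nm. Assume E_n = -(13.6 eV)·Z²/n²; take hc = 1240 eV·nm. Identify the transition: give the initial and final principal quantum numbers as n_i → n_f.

n_i = 4, n_f = 2

The photon energy is ΔE = hc/λ = 1240 / 13.51 = 91.78 eV.
With Z = 6, ΔE = 489.6 × (1/n_f² − 1/n_i²), so 1/n_f² − 1/n_i² = 0.1875.
Trying n_f = 2 gives 1/n_i² = 0.06253, i.e. n_i ≈ 4; this pair matches.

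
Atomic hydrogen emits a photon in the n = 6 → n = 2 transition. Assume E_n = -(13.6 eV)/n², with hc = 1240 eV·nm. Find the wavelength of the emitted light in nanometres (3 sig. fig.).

ΔE = 13.60 × (1/2² − 1/6²) = 13.60 × 0.2222 = 3.022 eV.
λ = hc/ΔE = 1240 / 3.022 = 410 nm.
This line belongs to the Balmer series.

410 nm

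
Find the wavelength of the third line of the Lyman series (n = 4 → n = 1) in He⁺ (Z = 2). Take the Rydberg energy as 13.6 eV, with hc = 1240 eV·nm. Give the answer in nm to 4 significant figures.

24.31 nm

The Lyman series terminates on n_f = 1; the third line has n_i = 1+3 = 4.
ΔE = 54.40 × (1/1² − 1/4²) = 51.00 eV.
λ = 1240 / 51.00 = 24.31 nm.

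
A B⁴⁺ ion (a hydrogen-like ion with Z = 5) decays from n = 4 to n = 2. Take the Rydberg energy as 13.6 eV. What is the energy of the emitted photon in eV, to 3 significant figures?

The Bohr energies scale as Z², so for Z = 5: E_n = −340.0/n² eV.
E_4 = −340.0/16 = −21.25 eV and E_2 = −340.0/4 = −85.00 eV.
The photon energy is |E_4 − E_2| = 63.8 eV.

63.8 eV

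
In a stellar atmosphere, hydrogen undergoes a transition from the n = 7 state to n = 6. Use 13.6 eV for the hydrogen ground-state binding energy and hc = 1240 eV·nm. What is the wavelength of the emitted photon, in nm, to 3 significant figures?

12400 nm

ΔE = 13.60 × (1/6² − 1/7²) = 13.60 × 0.007370 = 0.1002 eV.
λ = hc/ΔE = 1240 / 0.1002 = 12400 nm.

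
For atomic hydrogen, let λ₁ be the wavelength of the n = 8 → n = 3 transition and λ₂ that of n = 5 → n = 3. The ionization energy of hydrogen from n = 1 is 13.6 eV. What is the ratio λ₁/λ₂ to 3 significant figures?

0.745

λ ∝ 1/ΔE ∝ 1/(1/n_f² − 1/n_i²), and the Z² and hc factors cancel in the ratio.
λ₁/λ₂ = (1/3² − 1/5²)/(1/3² − 1/8²) = 0.07111/0.09549 = 0.745.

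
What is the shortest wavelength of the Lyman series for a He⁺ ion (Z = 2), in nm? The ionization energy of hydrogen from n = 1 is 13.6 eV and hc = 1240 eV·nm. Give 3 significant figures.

The Lyman series has lower level n_f = 1; the series limit corresponds to n_i → ∞.
ΔE_max = 13.6 × 4 / 1² = 54.40 eV.
λ_min = 1240 / 54.40 = 22.8 nm.

22.8 nm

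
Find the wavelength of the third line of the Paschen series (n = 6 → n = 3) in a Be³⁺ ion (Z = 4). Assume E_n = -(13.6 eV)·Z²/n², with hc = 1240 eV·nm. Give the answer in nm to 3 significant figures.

68.4 nm

The Paschen series terminates on n_f = 3; the third line has n_i = 3+3 = 6.
ΔE = 217.6 × (1/3² − 1/6²) = 18.13 eV.
λ = 1240 / 18.13 = 68.4 nm.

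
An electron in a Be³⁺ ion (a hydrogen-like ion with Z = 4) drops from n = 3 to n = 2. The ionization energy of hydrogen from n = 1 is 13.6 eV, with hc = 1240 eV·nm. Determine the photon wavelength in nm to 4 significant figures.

For Z = 4 the level energies scale as Z², so the effective Rydberg energy is 13.6 × 16 = 217.6 eV.
ΔE = 217.6 × (1/2² − 1/3²) = 217.6 × 0.1389 = 30.22 eV.
λ = hc/ΔE = 1240 / 30.22 = 41.03 nm.

41.03 nm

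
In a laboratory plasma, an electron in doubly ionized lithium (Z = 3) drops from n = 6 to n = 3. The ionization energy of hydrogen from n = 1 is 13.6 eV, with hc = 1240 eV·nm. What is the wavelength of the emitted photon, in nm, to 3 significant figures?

122 nm

For Z = 3 the level energies scale as Z², so the effective Rydberg energy is 13.6 × 9 = 122.4 eV.
ΔE = 122.4 × (1/3² − 1/6²) = 122.4 × 0.08333 = 10.20 eV.
λ = hc/ΔE = 1240 / 10.20 = 122 nm.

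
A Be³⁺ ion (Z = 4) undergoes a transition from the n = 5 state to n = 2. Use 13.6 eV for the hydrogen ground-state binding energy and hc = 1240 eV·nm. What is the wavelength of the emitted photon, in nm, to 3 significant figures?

27.1 nm

For Z = 4 the level energies scale as Z², so the effective Rydberg energy is 13.6 × 16 = 217.6 eV.
ΔE = 217.6 × (1/2² − 1/5²) = 217.6 × 0.2100 = 45.70 eV.
λ = hc/ΔE = 1240 / 45.70 = 27.1 nm.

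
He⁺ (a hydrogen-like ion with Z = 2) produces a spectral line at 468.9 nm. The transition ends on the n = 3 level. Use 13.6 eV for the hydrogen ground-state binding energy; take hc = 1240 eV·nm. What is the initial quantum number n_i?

n_i = 4

The photon energy is ΔE = hc/λ = 1240 / 468.9 = 2.644 eV.
With Z = 2, ΔE = 54.40 × (1/n_f² − 1/n_i²), so 1/n_f² − 1/n_i² = 0.04861.
With n_f = 3: 1/n_i² = 1/9 − 0.04861 = 0.06250, so n_i ≈ 4.00.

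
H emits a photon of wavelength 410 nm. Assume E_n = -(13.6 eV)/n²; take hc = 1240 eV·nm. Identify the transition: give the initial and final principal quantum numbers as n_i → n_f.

n_i = 6, n_f = 2

The photon energy is ΔE = hc/λ = 1240 / 410 = 3.024 eV.
With Z = 1, ΔE = 13.60 × (1/n_f² − 1/n_i²), so 1/n_f² − 1/n_i² = 0.2224.
Trying n_f = 2 gives 1/n_i² = 0.02762, i.e. n_i ≈ 6; this pair matches.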